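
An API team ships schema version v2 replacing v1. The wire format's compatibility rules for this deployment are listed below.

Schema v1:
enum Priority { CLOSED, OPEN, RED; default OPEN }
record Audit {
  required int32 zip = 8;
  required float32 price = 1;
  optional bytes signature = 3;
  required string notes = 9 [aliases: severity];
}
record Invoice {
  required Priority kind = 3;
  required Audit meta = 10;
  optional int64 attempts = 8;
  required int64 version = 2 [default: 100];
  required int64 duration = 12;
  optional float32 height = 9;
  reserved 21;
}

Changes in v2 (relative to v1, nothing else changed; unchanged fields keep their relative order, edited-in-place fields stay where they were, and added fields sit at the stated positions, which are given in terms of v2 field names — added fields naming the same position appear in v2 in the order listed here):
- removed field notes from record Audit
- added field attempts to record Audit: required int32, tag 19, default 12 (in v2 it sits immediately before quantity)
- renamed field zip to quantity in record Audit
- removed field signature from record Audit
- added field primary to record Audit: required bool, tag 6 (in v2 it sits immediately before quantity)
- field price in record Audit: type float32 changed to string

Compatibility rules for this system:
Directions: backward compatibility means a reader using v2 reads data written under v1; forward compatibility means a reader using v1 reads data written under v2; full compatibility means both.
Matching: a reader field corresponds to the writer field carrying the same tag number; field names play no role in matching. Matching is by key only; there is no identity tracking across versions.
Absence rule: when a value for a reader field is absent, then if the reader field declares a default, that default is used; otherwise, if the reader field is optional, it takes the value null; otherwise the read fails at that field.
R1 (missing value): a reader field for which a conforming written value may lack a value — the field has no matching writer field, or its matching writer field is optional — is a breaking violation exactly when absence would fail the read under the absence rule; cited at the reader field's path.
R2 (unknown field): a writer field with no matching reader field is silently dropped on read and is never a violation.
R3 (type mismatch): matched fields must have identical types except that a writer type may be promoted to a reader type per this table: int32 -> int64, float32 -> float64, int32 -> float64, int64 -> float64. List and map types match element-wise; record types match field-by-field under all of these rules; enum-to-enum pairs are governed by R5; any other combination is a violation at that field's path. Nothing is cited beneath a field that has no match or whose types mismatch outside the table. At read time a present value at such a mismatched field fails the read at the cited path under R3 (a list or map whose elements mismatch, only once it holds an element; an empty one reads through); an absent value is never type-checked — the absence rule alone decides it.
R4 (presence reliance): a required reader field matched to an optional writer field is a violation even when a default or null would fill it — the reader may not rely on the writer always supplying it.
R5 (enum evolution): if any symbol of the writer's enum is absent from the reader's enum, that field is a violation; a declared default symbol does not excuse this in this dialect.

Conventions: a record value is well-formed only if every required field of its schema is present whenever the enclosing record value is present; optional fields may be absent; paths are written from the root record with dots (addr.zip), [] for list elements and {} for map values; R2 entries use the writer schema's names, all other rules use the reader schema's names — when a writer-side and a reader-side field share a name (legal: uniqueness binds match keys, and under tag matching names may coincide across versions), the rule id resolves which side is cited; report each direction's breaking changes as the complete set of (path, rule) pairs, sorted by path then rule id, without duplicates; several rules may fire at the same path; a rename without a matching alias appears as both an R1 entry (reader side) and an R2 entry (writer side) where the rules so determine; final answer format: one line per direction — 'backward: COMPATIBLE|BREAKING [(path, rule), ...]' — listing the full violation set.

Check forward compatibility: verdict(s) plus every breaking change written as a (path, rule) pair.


forward: BREAKING [(meta.notes, R1), (meta.price, R3)]

in Invoice below, arrows point writer -> reader
forward for Invoice (reader v1, writer v2):
  Priority -> Priority, writer required: kind aligns to kind
  Audit -> Audit, writer required: meta aligns to meta
  int64 -> int64, writer optional: attempts aligns to attempts
  int64 -> int64, writer required: version aligns to version
  int64 -> int64, writer required: duration aligns to duration
  float32 -> float32, writer optional: height aligns to height
  int32 -> int32, writer required: meta.zip aligns to meta.quantity
  string -> float32, writer required: meta.price aligns to meta.price
  meta.signature: no writer-side match
  meta.notes: no writer-side match
  meta.attempts (writer side), unknown to reader
  meta.primary (writer side), unknown to reader
  breaking: (meta.notes, R1)
  breaking: (meta.price, R3)
  forward on Invoice therefore BREAKING (2)
the rest of the Invoice diff is inert for this question:
  added field primary to record Audit: required bool, tag 6 (in v2 it sits immediately before quantity) -> fires only in the backward direction of Invoice, which is not asked here
  renamed field zip to quantity in record Audit -> triggers nothing under Invoice's printed rules — same verdict
  removed field signature from record Audit -> triggers nothing under Invoice's printed rules — same verdict
  added field attempts to record Audit: required int32, tag 19, default 12 (in v2 it sits immediately before quantity) -> triggers nothing under Invoice's printed rules — same verdict


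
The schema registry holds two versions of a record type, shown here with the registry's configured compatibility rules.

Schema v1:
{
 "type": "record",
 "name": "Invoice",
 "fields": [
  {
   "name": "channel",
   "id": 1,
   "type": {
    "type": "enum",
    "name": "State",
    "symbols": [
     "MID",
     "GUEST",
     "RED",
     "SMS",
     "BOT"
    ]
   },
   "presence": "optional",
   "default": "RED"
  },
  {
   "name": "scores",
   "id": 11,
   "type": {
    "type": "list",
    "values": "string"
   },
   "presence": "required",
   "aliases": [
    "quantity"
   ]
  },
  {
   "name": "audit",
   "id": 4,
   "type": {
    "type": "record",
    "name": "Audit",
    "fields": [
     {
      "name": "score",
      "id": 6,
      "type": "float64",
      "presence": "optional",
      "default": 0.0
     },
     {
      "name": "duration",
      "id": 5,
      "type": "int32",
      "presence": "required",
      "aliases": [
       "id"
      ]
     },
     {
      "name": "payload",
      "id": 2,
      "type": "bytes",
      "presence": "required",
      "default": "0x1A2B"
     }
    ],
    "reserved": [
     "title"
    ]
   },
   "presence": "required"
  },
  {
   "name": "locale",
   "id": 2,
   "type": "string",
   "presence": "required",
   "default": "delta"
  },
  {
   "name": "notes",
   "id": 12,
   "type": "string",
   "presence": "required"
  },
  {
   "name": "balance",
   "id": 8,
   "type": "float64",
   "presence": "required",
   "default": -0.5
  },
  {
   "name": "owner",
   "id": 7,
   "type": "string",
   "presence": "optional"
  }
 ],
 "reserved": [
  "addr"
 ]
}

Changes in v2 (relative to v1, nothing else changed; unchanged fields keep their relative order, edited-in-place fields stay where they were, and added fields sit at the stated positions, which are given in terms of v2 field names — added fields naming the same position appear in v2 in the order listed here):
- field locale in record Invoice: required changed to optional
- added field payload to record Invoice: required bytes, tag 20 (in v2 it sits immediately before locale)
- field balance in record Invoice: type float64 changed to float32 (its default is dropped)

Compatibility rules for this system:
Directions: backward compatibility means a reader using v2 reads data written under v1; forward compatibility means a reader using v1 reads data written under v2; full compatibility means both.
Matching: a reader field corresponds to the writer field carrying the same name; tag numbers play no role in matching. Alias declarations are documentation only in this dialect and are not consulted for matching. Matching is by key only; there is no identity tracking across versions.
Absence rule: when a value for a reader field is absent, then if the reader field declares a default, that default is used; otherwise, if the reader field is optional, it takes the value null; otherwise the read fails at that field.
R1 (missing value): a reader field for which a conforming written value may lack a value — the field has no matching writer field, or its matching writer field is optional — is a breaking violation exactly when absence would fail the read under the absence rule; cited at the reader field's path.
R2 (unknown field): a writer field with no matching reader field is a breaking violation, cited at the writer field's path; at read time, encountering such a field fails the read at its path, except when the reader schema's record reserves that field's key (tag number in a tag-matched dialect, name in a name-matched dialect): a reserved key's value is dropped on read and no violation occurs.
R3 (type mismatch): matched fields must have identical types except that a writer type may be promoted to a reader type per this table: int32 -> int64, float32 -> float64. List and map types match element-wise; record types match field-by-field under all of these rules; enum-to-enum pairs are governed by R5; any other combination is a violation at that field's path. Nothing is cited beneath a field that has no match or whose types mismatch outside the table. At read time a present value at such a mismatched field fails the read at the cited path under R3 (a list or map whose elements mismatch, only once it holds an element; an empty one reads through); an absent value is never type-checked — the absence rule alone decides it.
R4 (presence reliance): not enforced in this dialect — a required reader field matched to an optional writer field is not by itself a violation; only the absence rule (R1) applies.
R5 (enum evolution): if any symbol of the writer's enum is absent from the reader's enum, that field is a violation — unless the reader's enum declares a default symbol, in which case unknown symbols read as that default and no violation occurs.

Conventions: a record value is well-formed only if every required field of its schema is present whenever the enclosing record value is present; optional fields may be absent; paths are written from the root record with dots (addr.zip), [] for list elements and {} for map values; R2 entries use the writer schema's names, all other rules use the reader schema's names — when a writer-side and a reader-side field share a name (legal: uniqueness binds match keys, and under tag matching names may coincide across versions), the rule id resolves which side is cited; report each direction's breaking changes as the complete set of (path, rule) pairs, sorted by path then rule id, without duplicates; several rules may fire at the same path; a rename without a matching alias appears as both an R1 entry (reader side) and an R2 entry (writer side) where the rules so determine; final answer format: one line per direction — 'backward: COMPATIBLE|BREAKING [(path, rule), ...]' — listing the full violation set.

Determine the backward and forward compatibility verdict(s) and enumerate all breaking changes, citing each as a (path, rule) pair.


each type pair in Invoice: writer, then reader
backward pass over Invoice, reader schema v2, writer schema v1:
  channel <- channel (State -> State, writer optional)
  scores <- scores (list<string> -> list<string>, writer required)
  audit <- audit (Audit -> Audit, writer required)
  payload has no writer counterpart
  locale <- locale (string -> string, writer required)
  notes <- notes (string -> string, writer required)
  balance <- balance (float64 -> float32, writer required)
  owner <- owner (string -> string, writer optional)
  audit.score <- audit.score (float64 -> float64, writer optional)
  audit.duration <- audit.duration (int32 -> int32, writer required)
  audit.payload <- audit.payload (bytes -> bytes, writer required)
  violation R3 at balance
  violation R1 at payload
  => backward verdict for Invoice: BREAKING, 2 violation(s)
forward pass over Invoice, reader schema v1, writer schema v2:
  channel <- channel (State -> State, writer optional)
  scores <- scores (list<string> -> list<string>, writer required)
  audit <- audit (Audit -> Audit, writer required)
  locale <- locale (string -> string, writer optional)
  notes <- notes (string -> string, writer required)
  balance <- balance (float32 -> float64, writer required)
  owner <- owner (string -> string, writer optional)
  writer payload: unknown to reader
  audit.score <- audit.score (float64 -> float64, writer optional)
  audit.duration <- audit.duration (int32 -> int32, writer required)
  audit.payload <- audit.payload (bytes -> bytes, writer required)
  violation R2 at payload
  => forward verdict for Invoice: BREAKING, 1 violation(s)

backward: BREAKING [(balance, R3), (payload, R1)]; forward: BREAKING [(payload, R2)]


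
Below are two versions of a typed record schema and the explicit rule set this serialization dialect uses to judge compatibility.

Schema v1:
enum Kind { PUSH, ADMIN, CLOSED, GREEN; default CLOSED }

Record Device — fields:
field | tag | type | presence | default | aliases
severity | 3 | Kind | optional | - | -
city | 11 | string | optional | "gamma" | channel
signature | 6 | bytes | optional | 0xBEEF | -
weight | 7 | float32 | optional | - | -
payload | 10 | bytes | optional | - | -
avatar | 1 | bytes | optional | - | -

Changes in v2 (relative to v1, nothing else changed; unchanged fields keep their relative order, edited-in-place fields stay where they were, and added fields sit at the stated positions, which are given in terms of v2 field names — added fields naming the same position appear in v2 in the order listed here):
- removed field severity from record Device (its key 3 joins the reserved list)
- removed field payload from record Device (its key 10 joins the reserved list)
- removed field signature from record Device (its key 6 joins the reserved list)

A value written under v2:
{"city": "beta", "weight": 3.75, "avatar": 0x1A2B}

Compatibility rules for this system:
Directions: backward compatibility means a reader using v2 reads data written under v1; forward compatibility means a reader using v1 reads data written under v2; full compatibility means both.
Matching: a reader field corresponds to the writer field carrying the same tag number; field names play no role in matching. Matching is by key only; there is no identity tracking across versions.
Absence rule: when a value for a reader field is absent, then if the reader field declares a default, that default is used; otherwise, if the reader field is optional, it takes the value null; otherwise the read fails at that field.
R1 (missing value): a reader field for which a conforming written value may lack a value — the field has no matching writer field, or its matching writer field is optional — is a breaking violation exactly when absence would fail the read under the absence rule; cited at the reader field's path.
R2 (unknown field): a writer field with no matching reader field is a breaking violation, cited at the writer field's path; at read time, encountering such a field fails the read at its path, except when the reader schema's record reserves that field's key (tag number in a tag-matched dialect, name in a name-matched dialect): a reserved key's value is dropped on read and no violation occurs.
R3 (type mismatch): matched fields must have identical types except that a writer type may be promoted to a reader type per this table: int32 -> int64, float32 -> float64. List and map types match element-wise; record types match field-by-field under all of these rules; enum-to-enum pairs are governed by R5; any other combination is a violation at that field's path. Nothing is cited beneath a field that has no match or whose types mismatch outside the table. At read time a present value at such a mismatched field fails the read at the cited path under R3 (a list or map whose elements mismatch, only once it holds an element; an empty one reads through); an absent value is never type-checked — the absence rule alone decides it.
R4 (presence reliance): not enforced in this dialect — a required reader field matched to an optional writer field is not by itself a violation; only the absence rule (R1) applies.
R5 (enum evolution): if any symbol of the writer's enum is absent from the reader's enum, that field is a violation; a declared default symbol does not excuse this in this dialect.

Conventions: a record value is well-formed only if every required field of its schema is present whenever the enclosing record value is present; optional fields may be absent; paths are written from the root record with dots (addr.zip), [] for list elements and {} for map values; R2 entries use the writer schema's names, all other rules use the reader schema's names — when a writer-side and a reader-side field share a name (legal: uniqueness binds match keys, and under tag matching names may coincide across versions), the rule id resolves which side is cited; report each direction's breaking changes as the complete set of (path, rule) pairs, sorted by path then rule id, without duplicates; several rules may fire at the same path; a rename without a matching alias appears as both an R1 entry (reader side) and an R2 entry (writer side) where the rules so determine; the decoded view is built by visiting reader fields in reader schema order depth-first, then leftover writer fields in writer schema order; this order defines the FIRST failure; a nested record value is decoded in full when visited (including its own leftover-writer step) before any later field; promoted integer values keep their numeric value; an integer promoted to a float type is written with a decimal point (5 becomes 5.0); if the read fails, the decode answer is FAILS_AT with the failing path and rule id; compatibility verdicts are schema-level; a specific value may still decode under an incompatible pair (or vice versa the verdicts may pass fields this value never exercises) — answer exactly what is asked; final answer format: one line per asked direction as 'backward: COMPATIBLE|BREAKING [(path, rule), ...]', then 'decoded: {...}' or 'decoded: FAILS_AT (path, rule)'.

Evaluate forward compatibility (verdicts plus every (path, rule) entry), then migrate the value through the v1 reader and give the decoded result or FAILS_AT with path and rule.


forward: COMPATIBLE []; decoded: {"severity": null, "city": "beta", "signature": 0xBEEF, "weight": 3.75, "payload": null, "avatar": 0x1A2B}

the writer's type comes first in each Device pair
forward for Device (reader v1, writer v2):
  severity: no writer-side match
  city: string -> string, writer optional; from city
  signature: no writer-side match
  weight: float32 -> float32, writer optional; from weight
  payload: no writer-side match
  avatar: bytes -> bytes, writer optional; from avatar
  nothing fires on Device: forward is COMPATIBLE
migrating the Device value to v1:
  severity := null (not supplied -> null)
  city := "beta"
  signature := 0xBEEF (no value, default fills)
  weight := 3.75
  payload := null (not supplied -> null)
  avatar := 0x1A2B
  => decoded: {"severity": null, "city": "beta", "signature": 0xBEEF, "weight": 3.75, "payload": null, "avatar": 0x1A2B}
remaining Device differences; none change what is asked:
  removed field severity from record Device (its key 3 joins the reserved list) -> fires no rule on Device, leaving the asked answer as it is
  removed field payload from record Device (its key 10 joins the reserved list) -> fires no rule on Device, leaving the asked answer as it is
  removed field signature from record Device (its key 6 joins the reserved list) -> fires no rule on Device, leaving the asked answer as it is


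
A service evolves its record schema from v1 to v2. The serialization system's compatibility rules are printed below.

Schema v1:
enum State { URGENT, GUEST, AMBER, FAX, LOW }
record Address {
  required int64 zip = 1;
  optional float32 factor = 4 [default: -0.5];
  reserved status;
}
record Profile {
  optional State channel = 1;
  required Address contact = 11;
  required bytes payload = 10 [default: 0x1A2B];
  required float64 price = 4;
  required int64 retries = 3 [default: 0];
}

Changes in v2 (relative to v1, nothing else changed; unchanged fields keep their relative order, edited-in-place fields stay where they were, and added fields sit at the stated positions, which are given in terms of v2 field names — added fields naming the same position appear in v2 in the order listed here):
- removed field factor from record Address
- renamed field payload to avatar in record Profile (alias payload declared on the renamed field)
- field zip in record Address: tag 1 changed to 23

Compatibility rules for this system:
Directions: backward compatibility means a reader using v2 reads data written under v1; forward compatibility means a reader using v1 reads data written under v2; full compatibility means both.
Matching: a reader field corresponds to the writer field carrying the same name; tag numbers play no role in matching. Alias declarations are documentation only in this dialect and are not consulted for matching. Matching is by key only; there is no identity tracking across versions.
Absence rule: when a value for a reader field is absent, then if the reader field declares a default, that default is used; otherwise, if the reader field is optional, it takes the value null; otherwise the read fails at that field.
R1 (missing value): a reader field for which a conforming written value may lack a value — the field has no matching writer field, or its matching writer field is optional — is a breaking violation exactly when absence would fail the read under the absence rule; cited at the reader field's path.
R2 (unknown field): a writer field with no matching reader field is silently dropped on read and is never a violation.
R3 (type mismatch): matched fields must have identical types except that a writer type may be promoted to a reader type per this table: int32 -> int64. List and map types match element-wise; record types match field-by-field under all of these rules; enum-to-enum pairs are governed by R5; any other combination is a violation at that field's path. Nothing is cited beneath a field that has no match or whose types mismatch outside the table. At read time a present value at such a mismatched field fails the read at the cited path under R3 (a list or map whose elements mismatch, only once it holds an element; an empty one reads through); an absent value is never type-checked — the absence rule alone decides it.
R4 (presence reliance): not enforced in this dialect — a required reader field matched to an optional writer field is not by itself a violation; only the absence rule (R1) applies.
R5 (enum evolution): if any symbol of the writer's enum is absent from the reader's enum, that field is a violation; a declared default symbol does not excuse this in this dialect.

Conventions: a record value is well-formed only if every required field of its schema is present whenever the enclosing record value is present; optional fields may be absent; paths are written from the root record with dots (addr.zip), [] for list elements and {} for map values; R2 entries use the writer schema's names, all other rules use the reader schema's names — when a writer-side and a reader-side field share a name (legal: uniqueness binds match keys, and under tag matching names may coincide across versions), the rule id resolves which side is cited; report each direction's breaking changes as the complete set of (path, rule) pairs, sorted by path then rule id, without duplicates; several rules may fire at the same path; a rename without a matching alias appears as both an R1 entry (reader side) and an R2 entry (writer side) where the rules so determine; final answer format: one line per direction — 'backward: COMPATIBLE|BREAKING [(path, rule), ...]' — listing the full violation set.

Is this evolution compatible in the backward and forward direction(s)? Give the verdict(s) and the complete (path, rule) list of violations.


the writer's type comes first in each Profile pair
backward on Profile — v2 reading data written by v1:
  channel: State -> State, writer optional; from channel
  contact: Address -> Address, writer required; from contact
  no writer field matches reader avatar
  price: float64 -> float64, writer required; from price
  retries: int64 -> int64, writer required; from retries
  writer field payload has no reader counterpart
  contact.zip: int64 -> int64, writer required; from contact.zip
  writer field contact.factor has no reader counterpart
  => backward verdict for Profile: COMPATIBLE, no violations
forward on Profile — v1 reading data written by v2:
  channel: State -> State, writer optional; from channel
  contact: Address -> Address, writer required; from contact
  no writer field matches reader payload
  price: float64 -> float64, writer required; from price
  retries: int64 -> int64, writer required; from retries
  writer field avatar has no reader counterpart
  contact.zip: int64 -> int64, writer required; from contact.zip
  no writer field matches reader contact.factor
  => forward verdict for Profile: COMPATIBLE, no violations

backward: COMPATIBLE []; forward: COMPATIBLE []


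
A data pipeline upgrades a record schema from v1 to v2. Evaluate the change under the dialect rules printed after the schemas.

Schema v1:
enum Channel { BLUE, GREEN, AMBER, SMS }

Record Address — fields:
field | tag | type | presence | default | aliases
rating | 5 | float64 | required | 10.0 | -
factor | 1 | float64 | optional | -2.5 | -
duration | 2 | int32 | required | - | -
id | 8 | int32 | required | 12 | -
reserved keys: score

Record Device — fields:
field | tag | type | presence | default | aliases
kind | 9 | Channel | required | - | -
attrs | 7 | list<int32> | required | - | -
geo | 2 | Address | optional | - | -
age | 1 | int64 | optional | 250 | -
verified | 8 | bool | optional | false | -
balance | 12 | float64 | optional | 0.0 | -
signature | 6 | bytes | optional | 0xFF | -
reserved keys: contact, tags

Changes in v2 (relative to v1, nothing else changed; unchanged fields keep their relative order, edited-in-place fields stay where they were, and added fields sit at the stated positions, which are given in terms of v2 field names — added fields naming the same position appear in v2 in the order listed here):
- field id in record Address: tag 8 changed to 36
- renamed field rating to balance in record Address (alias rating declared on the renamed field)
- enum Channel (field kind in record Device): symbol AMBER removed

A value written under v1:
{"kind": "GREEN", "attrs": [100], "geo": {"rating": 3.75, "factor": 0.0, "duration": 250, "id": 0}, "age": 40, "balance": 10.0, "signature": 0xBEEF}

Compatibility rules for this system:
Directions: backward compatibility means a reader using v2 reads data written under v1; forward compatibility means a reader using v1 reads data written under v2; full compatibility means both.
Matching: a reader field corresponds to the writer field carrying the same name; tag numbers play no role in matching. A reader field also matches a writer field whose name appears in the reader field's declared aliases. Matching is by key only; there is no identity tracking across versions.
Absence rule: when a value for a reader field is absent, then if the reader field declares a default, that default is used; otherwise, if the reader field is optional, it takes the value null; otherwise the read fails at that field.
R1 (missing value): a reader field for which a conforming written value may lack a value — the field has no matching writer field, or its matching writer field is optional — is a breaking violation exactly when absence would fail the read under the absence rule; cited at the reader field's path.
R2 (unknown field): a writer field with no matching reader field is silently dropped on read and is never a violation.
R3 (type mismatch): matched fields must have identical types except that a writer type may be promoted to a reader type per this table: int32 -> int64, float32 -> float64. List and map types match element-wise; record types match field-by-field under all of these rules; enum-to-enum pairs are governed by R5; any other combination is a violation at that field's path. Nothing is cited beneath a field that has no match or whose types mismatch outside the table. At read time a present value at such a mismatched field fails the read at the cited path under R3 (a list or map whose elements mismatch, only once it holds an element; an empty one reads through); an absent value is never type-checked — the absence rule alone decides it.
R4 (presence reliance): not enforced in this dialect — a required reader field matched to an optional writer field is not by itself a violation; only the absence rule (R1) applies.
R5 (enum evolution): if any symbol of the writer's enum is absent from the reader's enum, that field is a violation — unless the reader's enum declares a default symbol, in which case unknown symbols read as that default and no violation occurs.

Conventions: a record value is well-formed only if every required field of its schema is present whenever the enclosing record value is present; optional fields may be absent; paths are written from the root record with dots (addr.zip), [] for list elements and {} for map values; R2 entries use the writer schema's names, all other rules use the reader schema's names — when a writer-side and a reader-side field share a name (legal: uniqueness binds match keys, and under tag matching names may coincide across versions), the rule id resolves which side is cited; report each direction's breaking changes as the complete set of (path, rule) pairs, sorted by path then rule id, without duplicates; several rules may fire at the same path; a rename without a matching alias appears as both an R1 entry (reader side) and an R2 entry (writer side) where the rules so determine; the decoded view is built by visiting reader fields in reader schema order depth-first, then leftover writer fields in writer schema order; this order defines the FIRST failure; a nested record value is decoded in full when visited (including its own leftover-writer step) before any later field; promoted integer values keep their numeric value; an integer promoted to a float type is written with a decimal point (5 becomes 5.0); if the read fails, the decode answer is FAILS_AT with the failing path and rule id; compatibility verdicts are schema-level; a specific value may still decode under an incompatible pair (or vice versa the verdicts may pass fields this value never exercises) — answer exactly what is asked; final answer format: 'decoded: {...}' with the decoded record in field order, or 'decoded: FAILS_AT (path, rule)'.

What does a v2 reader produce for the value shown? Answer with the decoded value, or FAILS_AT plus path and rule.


decoded: {"kind": "GREEN", "attrs": [100], "geo": {"balance": 3.75, "factor": 0.0, "duration": 250, "id": 0}, "age": 40, "verified": false, "balance": 10.0, "signature": 0xBEEF}

each type pair in Device: writer, then reader
decoding the Device value with the v2 reader:
  kind := "GREEN"
  attrs := [100]
  geo.balance := 3.75 (from writer rating)
  geo.factor := 0.0
  geo.duration := 250
  geo.id := 0
  age := 40
  verified := false (no value, default fills)
  balance := 10.0
  signature := 0xBEEF
  => decoded: {"kind": "GREEN", "attrs": [100], "geo": {"balance": 3.75, "factor": 0.0, "duration": 250, "id": 0}, "age": 40, "verified": false, "balance": 10.0, "signature": 0xBEEF}
the other Device changes do not affect what is asked:
  field id in record Address: tag 8 changed to 36 -> fires no rule on Device under this dialect and leaves the result unchanged
  enum Channel (field kind in record Device): symbol AMBER removed -> shifts the Device verdicts, not this decode


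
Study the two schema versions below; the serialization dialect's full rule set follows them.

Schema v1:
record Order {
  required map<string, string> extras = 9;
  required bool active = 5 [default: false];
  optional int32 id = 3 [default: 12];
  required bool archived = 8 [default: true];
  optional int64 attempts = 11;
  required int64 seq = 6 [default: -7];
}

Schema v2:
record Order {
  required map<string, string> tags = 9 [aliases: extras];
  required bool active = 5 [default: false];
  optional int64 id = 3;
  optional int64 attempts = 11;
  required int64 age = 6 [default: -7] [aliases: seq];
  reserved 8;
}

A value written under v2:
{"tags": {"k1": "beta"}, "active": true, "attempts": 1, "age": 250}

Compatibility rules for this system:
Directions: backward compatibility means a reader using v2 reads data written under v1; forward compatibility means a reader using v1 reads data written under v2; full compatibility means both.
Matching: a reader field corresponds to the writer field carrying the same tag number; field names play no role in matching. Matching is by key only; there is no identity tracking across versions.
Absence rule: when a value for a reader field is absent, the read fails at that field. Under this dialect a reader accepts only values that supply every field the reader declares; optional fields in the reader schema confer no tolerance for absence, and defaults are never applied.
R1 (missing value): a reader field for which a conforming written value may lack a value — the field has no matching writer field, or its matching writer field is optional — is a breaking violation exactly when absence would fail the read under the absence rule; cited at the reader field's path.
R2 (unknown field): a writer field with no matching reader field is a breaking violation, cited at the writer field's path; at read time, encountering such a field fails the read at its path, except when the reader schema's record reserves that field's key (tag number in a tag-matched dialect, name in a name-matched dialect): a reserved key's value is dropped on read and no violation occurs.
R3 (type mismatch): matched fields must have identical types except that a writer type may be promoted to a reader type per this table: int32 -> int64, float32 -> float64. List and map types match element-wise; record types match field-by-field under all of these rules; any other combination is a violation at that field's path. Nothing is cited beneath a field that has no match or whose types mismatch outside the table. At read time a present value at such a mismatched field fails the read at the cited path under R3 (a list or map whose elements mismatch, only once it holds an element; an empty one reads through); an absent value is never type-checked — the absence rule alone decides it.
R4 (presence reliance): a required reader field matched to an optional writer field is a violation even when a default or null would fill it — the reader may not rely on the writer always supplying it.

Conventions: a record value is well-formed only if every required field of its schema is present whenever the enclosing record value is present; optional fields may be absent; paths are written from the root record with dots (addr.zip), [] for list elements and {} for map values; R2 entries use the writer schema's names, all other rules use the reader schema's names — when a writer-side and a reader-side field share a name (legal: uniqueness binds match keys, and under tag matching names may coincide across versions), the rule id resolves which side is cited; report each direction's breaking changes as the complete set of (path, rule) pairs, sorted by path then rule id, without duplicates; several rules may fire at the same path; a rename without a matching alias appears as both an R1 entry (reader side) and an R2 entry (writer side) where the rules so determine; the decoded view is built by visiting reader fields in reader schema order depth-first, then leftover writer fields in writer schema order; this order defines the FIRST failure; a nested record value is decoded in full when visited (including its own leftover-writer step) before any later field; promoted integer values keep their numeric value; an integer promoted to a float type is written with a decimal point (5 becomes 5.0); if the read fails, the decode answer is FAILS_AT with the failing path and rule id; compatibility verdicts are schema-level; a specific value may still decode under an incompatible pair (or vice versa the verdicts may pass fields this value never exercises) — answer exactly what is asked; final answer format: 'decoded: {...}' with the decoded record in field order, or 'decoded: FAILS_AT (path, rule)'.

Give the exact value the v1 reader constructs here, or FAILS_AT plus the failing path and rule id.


decoded: FAILS_AT (id, R1)

the writer's type comes first in each Order pair
migrating the Order value to v1:
  extras := {"k1": "beta"} (from writer tags)
  active := true
  read fails at id under R1 (no fill)
  => FAILS_AT (id, R1)
the other Order changes do not affect what is asked:
  renamed field extras to tags in record Order (alias extras declared on the renamed field) -> inert under this dialect — no rule fires on Order and the result does not move
  removed field archived from record Order (its key 8 joins the reserved list) -> changes Order's schema-level verdicts only — the decode of this value is the same
  renamed field seq to age in record Order (alias seq declared on the renamed field) -> inert under this dialect — no rule fires on Order and the result does not move


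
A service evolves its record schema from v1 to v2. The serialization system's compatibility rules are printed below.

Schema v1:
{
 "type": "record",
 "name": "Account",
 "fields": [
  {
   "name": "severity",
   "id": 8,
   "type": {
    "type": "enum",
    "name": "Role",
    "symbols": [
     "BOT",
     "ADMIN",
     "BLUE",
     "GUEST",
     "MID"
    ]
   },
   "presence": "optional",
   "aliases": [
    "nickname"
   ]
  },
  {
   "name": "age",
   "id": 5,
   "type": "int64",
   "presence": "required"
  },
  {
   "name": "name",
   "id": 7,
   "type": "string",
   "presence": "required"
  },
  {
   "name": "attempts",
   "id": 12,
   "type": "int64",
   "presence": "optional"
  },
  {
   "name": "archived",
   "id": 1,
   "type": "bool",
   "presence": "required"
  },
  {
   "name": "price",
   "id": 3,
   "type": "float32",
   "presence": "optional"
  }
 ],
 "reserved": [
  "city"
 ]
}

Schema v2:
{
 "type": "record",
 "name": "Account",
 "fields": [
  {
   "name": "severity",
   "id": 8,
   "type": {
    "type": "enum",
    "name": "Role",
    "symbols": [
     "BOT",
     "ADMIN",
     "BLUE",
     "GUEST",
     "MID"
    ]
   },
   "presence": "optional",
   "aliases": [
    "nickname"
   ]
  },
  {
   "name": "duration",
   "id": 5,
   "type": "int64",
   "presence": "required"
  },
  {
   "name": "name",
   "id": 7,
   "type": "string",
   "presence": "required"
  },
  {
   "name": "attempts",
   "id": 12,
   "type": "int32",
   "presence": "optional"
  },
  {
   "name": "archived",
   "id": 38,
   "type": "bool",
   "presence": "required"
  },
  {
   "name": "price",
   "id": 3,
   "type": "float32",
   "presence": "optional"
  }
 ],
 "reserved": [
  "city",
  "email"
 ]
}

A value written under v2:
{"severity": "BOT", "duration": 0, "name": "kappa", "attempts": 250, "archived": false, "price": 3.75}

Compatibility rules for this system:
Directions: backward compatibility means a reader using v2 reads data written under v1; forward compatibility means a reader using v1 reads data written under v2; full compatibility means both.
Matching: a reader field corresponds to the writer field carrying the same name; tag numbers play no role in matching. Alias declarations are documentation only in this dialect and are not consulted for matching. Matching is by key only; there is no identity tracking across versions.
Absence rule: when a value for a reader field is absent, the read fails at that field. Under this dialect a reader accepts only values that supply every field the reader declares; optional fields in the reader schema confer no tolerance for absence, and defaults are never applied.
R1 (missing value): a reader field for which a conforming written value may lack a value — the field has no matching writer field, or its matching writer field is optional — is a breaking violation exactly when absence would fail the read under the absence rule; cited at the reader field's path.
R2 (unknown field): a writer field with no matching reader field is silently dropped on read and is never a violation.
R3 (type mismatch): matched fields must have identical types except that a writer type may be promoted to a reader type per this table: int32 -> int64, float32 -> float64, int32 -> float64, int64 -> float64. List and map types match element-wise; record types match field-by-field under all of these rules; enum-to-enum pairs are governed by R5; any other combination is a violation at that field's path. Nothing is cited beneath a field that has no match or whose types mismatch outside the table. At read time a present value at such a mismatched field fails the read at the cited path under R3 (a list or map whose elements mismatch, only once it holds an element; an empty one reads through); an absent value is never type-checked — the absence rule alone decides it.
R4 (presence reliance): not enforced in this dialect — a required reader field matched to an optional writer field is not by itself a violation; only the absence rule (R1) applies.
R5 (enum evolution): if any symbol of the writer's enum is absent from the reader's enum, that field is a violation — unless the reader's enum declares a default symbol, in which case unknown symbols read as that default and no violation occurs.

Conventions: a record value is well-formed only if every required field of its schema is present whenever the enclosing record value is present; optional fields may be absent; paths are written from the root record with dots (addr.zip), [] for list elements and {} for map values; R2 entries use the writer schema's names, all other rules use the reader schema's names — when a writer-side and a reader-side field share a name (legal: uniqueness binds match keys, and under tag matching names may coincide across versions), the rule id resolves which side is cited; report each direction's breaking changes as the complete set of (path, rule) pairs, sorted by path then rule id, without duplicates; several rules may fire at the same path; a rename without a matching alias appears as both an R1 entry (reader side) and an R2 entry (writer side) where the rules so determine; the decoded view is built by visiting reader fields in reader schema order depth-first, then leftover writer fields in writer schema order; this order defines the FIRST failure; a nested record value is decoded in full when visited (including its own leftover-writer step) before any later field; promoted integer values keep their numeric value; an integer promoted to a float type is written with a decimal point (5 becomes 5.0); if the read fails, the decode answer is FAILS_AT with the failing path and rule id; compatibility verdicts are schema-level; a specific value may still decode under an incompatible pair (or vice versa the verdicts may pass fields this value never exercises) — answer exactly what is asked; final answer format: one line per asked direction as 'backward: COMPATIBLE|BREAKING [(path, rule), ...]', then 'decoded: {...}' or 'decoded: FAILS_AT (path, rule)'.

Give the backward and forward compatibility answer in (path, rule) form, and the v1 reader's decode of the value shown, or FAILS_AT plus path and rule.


each type pair in Account: writer, then reader
backward analysis of Account with v2 as reader and v1 as writer:
  writer optional, Role -> Role: reader severity maps from writer severity
  duration: no writer-side match
  writer required, string -> string: reader name maps from writer name
  writer optional, int64 -> int32: reader attempts maps from writer attempts
  writer required, bool -> bool: reader archived maps from writer archived
  writer optional, float32 -> float32: reader price maps from writer price
  writer age: unknown to reader
  violation R1 at attempts
  violation R3 at attempts
  violation R1 at duration
  violation R1 at price
  violation R1 at severity
  => backward verdict for Account: BREAKING, 5 violation(s)
forward analysis of Account with v1 as reader and v2 as writer:
  writer optional, Role -> Role: reader severity maps from writer severity
  age: no writer-side match
  writer required, string -> string: reader name maps from writer name
  writer optional, int32 -> int64: reader attempts maps from writer attempts
  writer required, bool -> bool: reader archived maps from writer archived
  writer optional, float32 -> float32: reader price maps from writer price
  writer duration: unknown to reader
  violation R1 at age
  violation R1 at attempts
  violation R1 at price
  violation R1 at severity
  => forward verdict for Account: BREAKING, 4 violation(s)
decode (reader v1):
  severity := "BOT"
  read fails at age under R1 (no fill)
  => FAILS_AT (age, R1)

backward: BREAKING [(attempts, R1), (attempts, R3), (duration, R1), (price, R1), (severity, R1)]; forward: BREAKING [(age, R1), (attempts, R1), (price, R1), (severity, R1)]; decoded: FAILS_AT (age, R1)
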